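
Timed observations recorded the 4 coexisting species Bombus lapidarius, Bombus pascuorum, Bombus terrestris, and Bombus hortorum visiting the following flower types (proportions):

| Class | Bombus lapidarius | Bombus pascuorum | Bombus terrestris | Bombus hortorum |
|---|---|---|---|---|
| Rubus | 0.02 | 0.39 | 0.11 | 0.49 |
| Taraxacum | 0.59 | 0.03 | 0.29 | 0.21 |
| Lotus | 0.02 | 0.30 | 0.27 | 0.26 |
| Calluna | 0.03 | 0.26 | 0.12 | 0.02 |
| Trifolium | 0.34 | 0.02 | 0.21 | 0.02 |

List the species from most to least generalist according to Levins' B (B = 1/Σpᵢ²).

Σp_lapiᵢ² = 0.02² + 0.59² + 0.02² + 0.03² + 0.34² = 0.0004 + 0.3481 + 0.0004 + 0.0009 + 0.1156 = 0.4654
B_lapi = 1 / 0.4654 = 2.1487
Σp_pascᵢ² = 0.39² + 0.03² + 0.30² + 0.26² + 0.02² = 0.1521 + 0.0009 + 0.0900 + 0.0676 + 0.0004 = 0.3110
B_pasc = 1 / 0.3110 = 3.2154
Σp_terrᵢ² = 0.11² + 0.29² + 0.27² + 0.12² + 0.21² = 0.0121 + 0.0841 + 0.0729 + 0.0144 + 0.0441 = 0.2276
B_terr = 1 / 0.2276 = 4.3937
Σp_hortᵢ² = 0.49² + 0.21² + 0.26² + 0.02² + 0.02² = 0.2401 + 0.0441 + 0.0676 + 0.0004 + 0.0004 = 0.3526
B_hort = 1 / 0.3526 = 2.8361
Ranking by B (broadest → narrowest): Bombus terrestris (4.39) > Bombus pascuorum (3.22) > Bombus hortorum (2.84) > Bombus lapidarius (2.15)

Bombus terrestris > Bombus pascuorum > Bombus hortorum > Bombus lapidarius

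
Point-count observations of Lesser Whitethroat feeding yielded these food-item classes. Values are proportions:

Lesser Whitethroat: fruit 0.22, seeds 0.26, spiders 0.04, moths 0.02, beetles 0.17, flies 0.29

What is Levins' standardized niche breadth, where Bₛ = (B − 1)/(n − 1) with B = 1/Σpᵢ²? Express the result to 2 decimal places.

0.67

Σpᵢ² = 0.22² + 0.26² + 0.04² + 0.02² + 0.17² + 0.29² = 0.0484 + 0.0676 + 0.0016 + 0.0004 + 0.0289 + 0.0841 = 0.2310
B = 1 / 0.2310 = 4.3290
Bₛ = (B − 1)/(n − 1) = (4.3290 − 1)/(6 − 1) = 3.3290/5 = 0.6658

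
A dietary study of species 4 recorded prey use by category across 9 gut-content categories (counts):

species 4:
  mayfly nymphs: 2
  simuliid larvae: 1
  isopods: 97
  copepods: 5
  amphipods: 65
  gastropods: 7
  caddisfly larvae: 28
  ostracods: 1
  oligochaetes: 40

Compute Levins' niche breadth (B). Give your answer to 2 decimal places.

Proportions for species 4 (n=246): 2/246=0.0081, 1/246=0.0041, 97/246=0.3943, 5/246=0.0203, 65/246=0.2642, 7/246=0.0285, 28/246=0.1138, 1/246=0.0041, 40/246=0.1626
Σpᵢ² = 0.0081² + 0.0041² + 0.3943² + 0.0203² + 0.2642² + 0.0285² + 0.1138² + 0.0041² + 0.1626² = 0.000066 + 0.000017 + 0.155472 + 0.000412 + 0.069802 + 0.000812 + 0.012950 + 0.000017 + 0.026439 = 0.265987
B = 1 / 0.265987 = 3.7596

3.76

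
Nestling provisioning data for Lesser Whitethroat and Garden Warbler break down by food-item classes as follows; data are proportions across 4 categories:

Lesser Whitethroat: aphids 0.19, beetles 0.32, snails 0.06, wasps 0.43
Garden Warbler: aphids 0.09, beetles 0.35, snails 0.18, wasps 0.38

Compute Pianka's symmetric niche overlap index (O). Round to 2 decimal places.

Σ p₁ᵢp₂ᵢ = 0.0171 + 0.1120 + 0.0108 + 0.1634 = 0.3033
Σp_1ᵢ² = 0.19² + 0.32² + 0.06² + 0.43² = 0.0361 + 0.1024 + 0.0036 + 0.1849 = 0.3270
Σp_2ᵢ² = 0.09² + 0.35² + 0.18² + 0.38² = 0.0081 + 0.1225 + 0.0324 + 0.1444 = 0.3074
O = 0.3033 / √(0.3270 × 0.3074) = 0.3033 / 0.31705 = 0.9566

0.96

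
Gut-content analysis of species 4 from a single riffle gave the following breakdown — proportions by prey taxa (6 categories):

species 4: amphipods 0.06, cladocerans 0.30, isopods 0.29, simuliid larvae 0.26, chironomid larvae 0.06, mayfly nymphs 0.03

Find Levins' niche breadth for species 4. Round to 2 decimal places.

4.00

Σpᵢ² = 0.06² + 0.30² + 0.29² + 0.26² + 0.06² + 0.03² = 0.0036 + 0.0900 + 0.0841 + 0.0676 + 0.0036 + 0.0009 = 0.2498
B = 1 / 0.2498 = 4.0032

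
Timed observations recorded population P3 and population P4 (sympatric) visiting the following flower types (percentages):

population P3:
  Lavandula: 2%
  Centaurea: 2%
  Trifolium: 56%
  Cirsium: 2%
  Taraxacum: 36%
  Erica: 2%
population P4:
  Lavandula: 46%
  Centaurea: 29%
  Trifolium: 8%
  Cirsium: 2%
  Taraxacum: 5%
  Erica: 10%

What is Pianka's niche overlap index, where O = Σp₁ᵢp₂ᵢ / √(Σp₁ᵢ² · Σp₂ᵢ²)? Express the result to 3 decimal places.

Convert percentages to proportions (divide by 100).
Σ p₁ᵢp₂ᵢ = 0.0092 + 0.0058 + 0.0448 + 0.0004 + 0.0180 + 0.0020 = 0.0802
Σp_1ᵢ² = 0.02² + 0.02² + 0.56² + 0.02² + 0.36² + 0.02² = 0.0004 + 0.0004 + 0.3136 + 0.0004 + 0.1296 + 0.0004 = 0.4448
Σp_2ᵢ² = 0.46² + 0.29² + 0.08² + 0.02² + 0.05² + 0.10² = 0.2116 + 0.0841 + 0.0064 + 0.0004 + 0.0025 + 0.0100 = 0.3150
O = 0.0802 / √(0.4448 × 0.3150) = 0.0802 / 0.374315 = 0.21426

0.214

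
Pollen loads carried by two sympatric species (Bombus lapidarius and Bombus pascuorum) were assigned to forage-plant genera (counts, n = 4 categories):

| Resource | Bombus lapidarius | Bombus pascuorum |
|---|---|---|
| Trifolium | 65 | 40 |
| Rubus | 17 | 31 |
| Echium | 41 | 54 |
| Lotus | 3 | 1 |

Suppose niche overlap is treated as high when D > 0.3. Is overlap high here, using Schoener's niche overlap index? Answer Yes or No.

Yes

Proportions for Bombus lapidarius (n=126): 65/126=0.5159, 17/126=0.1349, 41/126=0.3254, 3/126=0.0238
Proportions for Bombus pascuorum (n=126): 40/126=0.3175, 31/126=0.2460, 54/126=0.4286, 1/126=0.0079
Σ|p₁ᵢ − p₂ᵢ| = 0.1984 + 0.1111 + 0.1032 + 0.0159 = 0.4286
D = 1 − ½ × 0.4286 = 1 − 0.21430 = 0.78570
D = 0.78570 > 0.3 → Yes.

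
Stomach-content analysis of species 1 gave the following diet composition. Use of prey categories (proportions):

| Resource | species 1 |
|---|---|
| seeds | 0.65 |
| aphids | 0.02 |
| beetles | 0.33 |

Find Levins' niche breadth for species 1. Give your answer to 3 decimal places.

Σpᵢ² = 0.65² + 0.02² + 0.33² = 0.4225 + 0.0004 + 0.1089 = 0.5318
B = 1 / 0.5318 = 1.88041

1.880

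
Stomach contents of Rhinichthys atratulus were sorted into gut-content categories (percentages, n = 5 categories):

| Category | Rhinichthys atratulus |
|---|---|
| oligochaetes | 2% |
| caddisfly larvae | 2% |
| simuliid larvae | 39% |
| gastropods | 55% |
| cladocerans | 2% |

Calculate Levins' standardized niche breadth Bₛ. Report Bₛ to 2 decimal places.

Convert percentages to proportions (divide by 100).
Σpᵢ² = 0.02² + 0.02² + 0.39² + 0.55² + 0.02² = 0.0004 + 0.0004 + 0.1521 + 0.3025 + 0.0004 = 0.4558
B = 1 / 0.4558 = 2.1939
Bₛ = (B − 1)/(n − 1) = (2.1939 − 1)/(5 − 1) = 1.1939/4 = 0.2985

0.30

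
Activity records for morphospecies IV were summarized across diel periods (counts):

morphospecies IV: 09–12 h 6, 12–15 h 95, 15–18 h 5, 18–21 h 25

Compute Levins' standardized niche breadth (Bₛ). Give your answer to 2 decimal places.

Proportions for morphospecies IV (n=131): 6/131=0.0458, 95/131=0.7252, 5/131=0.0382, 25/131=0.1908
Σpᵢ² = 0.0458² + 0.7252² + 0.0382² + 0.1908² = 0.002098 + 0.525915 + 0.001459 + 0.036405 = 0.565877
B = 1 / 0.565877 = 1.7672
Bₛ = (B − 1)/(n − 1) = (1.7672 − 1)/(4 − 1) = 0.7672/3 = 0.2557

0.26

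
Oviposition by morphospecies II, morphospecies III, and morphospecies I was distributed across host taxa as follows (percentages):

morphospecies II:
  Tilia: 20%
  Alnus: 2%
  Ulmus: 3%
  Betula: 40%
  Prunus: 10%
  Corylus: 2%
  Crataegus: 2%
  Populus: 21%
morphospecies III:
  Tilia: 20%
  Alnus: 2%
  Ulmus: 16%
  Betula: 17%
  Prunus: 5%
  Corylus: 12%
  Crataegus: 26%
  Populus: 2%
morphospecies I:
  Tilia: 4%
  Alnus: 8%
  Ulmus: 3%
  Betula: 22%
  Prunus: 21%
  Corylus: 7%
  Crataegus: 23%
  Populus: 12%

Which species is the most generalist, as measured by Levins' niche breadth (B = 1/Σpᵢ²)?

Convert percentages to proportions (divide by 100).
Σp_IIᵢ² = 0.20² + 0.02² + 0.03² + 0.40² + 0.10² + 0.02² + 0.02² + 0.21² = 0.0400 + 0.0004 + 0.0009 + 0.1600 + 0.0100 + 0.0004 + 0.0004 + 0.0441 = 0.2562
B_II = 1 / 0.2562 = 3.9032
Σp_IIIᵢ² = 0.20² + 0.02² + 0.16² + 0.17² + 0.05² + 0.12² + 0.26² + 0.02² = 0.0400 + 0.0004 + 0.0256 + 0.0289 + 0.0025 + 0.0144 + 0.0676 + 0.0004 = 0.1798
B_III = 1 / 0.1798 = 5.5617
Σp_Iᵢ² = 0.04² + 0.08² + 0.03² + 0.22² + 0.21² + 0.07² + 0.23² + 0.12² = 0.0016 + 0.0064 + 0.0009 + 0.0484 + 0.0441 + 0.0049 + 0.0529 + 0.0144 = 0.1736
B_I = 1 / 0.1736 = 5.7604
Highest B → broadest niche (most generalist): morphospecies I (B = 5.76).

morphospecies I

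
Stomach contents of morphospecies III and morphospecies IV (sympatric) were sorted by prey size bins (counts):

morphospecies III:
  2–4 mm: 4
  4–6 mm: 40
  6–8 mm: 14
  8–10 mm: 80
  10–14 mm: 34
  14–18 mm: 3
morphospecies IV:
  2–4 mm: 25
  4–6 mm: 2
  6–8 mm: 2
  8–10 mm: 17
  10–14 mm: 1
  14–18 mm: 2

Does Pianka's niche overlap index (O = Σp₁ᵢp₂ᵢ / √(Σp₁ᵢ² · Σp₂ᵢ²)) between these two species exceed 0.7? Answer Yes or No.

Proportions for morphospecies III (n=175): 4/175=0.0229, 40/175=0.2286, 14/175=0.0800, 80/175=0.4571, 34/175=0.1943, 3/175=0.0171
Proportions for morphospecies IV (n=49): 25/49=0.5102, 2/49=0.0408, 2/49=0.0408, 17/49=0.3469, 1/49=0.0204, 2/49=0.0408
Σ p₁ᵢp₂ᵢ = 0.011684 + 0.009327 + 0.003264 + 0.158568 + 0.003964 + 0.000698 = 0.187505
Σp_1ᵢ² = 0.0229² + 0.2286² + 0.0800² + 0.4571² + 0.1943² + 0.0171² = 0.000524 + 0.052258 + 0.006400 + 0.208940 + 0.037752 + 0.000292 = 0.306166
Σp_2ᵢ² = 0.5102² + 0.0408² + 0.0408² + 0.3469² + 0.0204² + 0.0408² = 0.260304 + 0.001665 + 0.001665 + 0.120340 + 0.000416 + 0.001665 = 0.386055
O = 0.187505 / √(0.306166 × 0.386055) = 0.187505 / 0.3437978 = 0.5454
O = 0.5454 < 0.7 → No.

No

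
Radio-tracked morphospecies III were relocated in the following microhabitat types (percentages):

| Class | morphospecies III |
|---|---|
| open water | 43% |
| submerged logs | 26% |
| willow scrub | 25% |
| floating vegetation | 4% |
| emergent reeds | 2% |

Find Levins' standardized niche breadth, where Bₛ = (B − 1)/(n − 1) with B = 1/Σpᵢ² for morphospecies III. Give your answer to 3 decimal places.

Convert percentages to proportions (divide by 100).
Σpᵢ² = 0.43² + 0.26² + 0.25² + 0.04² + 0.02² = 0.1849 + 0.0676 + 0.0625 + 0.0016 + 0.0004 = 0.3170
B = 1 / 0.3170 = 3.15457
Bₛ = (B − 1)/(n − 1) = (3.15457 − 1)/(5 − 1) = 2.15457/4 = 0.53864

0.539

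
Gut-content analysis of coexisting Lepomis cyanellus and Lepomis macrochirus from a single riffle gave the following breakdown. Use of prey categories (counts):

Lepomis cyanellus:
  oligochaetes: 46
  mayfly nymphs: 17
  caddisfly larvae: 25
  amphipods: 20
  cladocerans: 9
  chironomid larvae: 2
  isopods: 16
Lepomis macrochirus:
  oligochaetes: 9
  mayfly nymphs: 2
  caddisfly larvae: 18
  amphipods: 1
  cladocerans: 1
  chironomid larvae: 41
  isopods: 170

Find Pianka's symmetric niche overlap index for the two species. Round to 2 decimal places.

Proportions for Lepomis cyanellus (n=135): 46/135=0.3407, 17/135=0.1259, 25/135=0.1852, 20/135=0.1481, 9/135=0.0667, 2/135=0.0148, 16/135=0.1185
Proportions for Lepomis macrochirus (n=242): 9/242=0.0372, 2/242=0.0083, 18/242=0.0744, 1/242=0.0041, 1/242=0.0041, 41/242=0.1694, 170/242=0.7025
Σ p₁ᵢp₂ᵢ = 0.012674 + 0.001045 + 0.013779 + 0.000607 + 0.000273 + 0.002507 + 0.083246 = 0.114131
Σp_1ᵢ² = 0.3407² + 0.1259² + 0.1852² + 0.1481² + 0.0667² + 0.0148² + 0.1185² = 0.116076 + 0.015851 + 0.034299 + 0.021934 + 0.004449 + 0.000219 + 0.014042 = 0.206870
Σp_2ᵢ² = 0.0372² + 0.0083² + 0.0744² + 0.0041² + 0.0041² + 0.1694² + 0.7025² = 0.001384 + 0.000069 + 0.005535 + 0.000017 + 0.000017 + 0.028696 + 0.493506 = 0.529224
O = 0.114131 / √(0.206870 × 0.529224) = 0.114131 / 0.3308785 = 0.3449

0.34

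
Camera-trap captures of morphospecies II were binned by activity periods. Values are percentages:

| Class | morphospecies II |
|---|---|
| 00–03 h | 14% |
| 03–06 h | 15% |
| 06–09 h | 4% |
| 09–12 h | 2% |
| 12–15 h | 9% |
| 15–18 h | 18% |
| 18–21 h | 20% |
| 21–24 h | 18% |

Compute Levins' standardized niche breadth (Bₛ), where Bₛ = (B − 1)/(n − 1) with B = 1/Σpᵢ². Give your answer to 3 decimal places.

0.767

Convert percentages to proportions (divide by 100).
Σpᵢ² = 0.14² + 0.15² + 0.04² + 0.02² + 0.09² + 0.18² + 0.20² + 0.18² = 0.0196 + 0.0225 + 0.0016 + 0.0004 + 0.0081 + 0.0324 + 0.0400 + 0.0324 = 0.1570
B = 1 / 0.1570 = 6.36943
Bₛ = (B − 1)/(n − 1) = (6.36943 − 1)/(8 − 1) = 5.36943/7 = 0.76706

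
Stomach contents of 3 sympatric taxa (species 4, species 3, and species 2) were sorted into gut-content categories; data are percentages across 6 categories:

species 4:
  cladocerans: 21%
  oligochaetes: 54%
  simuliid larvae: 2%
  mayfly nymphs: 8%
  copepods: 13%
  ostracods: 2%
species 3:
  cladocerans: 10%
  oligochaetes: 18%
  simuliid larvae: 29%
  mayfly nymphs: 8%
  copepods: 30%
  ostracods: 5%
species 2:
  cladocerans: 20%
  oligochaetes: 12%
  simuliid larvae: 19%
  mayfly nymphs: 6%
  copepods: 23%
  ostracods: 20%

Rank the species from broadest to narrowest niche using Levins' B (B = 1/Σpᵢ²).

Convert percentages to proportions (divide by 100).
Σp_4ᵢ² = 0.21² + 0.54² + 0.02² + 0.08² + 0.13² + 0.02² = 0.0441 + 0.2916 + 0.0004 + 0.0064 + 0.0169 + 0.0004 = 0.3598
B_4 = 1 / 0.3598 = 2.7793
Σp_3ᵢ² = 0.10² + 0.18² + 0.29² + 0.08² + 0.30² + 0.05² = 0.0100 + 0.0324 + 0.0841 + 0.0064 + 0.0900 + 0.0025 = 0.2254
B_3 = 1 / 0.2254 = 4.4366
Σp_2ᵢ² = 0.20² + 0.12² + 0.19² + 0.06² + 0.23² + 0.20² = 0.0400 + 0.0144 + 0.0361 + 0.0036 + 0.0529 + 0.0400 = 0.1870
B_2 = 1 / 0.1870 = 5.3476
Ranking by B (broadest → narrowest): species 2 (5.35) > species 3 (4.44) > species 4 (2.78)

species 2 > species 3 > species 4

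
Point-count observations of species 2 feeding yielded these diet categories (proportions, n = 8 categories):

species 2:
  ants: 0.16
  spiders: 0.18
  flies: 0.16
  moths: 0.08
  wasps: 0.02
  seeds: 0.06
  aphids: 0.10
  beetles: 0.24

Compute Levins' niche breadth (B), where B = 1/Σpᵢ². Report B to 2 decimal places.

6.19

Σpᵢ² = 0.16² + 0.18² + 0.16² + 0.08² + 0.02² + 0.06² + 0.10² + 0.24² = 0.0256 + 0.0324 + 0.0256 + 0.0064 + 0.0004 + 0.0036 + 0.0100 + 0.0576 = 0.1616
B = 1 / 0.1616 = 6.1881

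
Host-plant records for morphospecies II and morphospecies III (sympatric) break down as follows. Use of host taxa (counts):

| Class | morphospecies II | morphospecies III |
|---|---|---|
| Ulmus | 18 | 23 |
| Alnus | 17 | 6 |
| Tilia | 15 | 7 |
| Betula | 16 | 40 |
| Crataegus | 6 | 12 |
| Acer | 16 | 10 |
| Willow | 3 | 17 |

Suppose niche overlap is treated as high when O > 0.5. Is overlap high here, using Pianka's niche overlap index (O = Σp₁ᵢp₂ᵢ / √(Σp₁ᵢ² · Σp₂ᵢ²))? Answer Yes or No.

Proportions for morphospecies II (n=91): 18/91=0.1978, 17/91=0.1868, 15/91=0.1648, 16/91=0.1758, 6/91=0.0659, 16/91=0.1758, 3/91=0.0330
Proportions for morphospecies III (n=115): 23/115=0.2000, 6/115=0.0522, 7/115=0.0609, 40/115=0.3478, 12/115=0.1043, 10/115=0.0870, 17/115=0.1478
Σ p₁ᵢp₂ᵢ = 0.039560 + 0.009751 + 0.010036 + 0.061143 + 0.006873 + 0.015295 + 0.004877 = 0.147535
Σp_1ᵢ² = 0.1978² + 0.1868² + 0.1648² + 0.1758² + 0.0659² + 0.1758² + 0.0330² = 0.039125 + 0.034894 + 0.027159 + 0.030906 + 0.004343 + 0.030906 + 0.001089 = 0.168422
Σp_2ᵢ² = 0.2000² + 0.0522² + 0.0609² + 0.3478² + 0.1043² + 0.0870² + 0.1478² = 0.040000 + 0.002725 + 0.003709 + 0.120965 + 0.010878 + 0.007569 + 0.021845 = 0.207691
O = 0.147535 / √(0.168422 × 0.207691) = 0.147535 / 0.1870287 = 0.7888
O = 0.7888 > 0.5 → Yes.

Yes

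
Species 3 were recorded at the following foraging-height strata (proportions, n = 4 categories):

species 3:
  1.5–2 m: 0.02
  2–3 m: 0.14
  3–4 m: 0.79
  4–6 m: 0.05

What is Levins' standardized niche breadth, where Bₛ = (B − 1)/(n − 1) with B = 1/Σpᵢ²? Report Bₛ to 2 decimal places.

0.18

Σpᵢ² = 0.02² + 0.14² + 0.79² + 0.05² = 0.0004 + 0.0196 + 0.6241 + 0.0025 = 0.6466
B = 1 / 0.6466 = 1.5466
Bₛ = (B − 1)/(n − 1) = (1.5466 − 1)/(4 − 1) = 0.5466/3 = 0.1822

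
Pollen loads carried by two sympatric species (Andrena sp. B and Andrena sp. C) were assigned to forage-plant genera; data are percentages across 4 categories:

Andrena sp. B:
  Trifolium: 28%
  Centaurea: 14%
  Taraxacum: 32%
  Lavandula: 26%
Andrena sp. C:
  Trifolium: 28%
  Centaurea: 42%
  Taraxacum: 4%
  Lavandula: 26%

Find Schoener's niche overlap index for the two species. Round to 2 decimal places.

Convert percentages to proportions (divide by 100).
Σ|p₁ᵢ − p₂ᵢ| = 0.00 + 0.28 + 0.28 + 0.00 = 0.56
D = 1 − ½ × 0.56 = 1 − 0.280 = 0.7200

0.72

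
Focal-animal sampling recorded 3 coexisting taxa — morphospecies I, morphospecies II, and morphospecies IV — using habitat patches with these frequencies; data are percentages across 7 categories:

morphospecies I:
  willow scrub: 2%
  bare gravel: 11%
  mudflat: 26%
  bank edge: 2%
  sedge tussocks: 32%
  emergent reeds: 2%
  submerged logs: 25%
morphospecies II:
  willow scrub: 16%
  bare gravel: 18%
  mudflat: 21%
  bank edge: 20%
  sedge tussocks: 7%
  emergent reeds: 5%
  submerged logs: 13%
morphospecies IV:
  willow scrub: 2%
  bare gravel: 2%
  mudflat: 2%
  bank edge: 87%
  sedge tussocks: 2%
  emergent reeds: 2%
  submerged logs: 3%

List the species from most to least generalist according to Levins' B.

morphospecies II > morphospecies I > morphospecies IV

Convert percentages to proportions (divide by 100).
Σp_Iᵢ² = 0.02² + 0.11² + 0.26² + 0.02² + 0.32² + 0.02² + 0.25² = 0.0004 + 0.0121 + 0.0676 + 0.0004 + 0.1024 + 0.0004 + 0.0625 = 0.2458
B_I = 1 / 0.2458 = 4.0683
Σp_IIᵢ² = 0.16² + 0.18² + 0.21² + 0.20² + 0.07² + 0.05² + 0.13² = 0.0256 + 0.0324 + 0.0441 + 0.0400 + 0.0049 + 0.0025 + 0.0169 = 0.1664
B_II = 1 / 0.1664 = 6.0096
Σp_IVᵢ² = 0.02² + 0.02² + 0.02² + 0.87² + 0.02² + 0.02² + 0.03² = 0.0004 + 0.0004 + 0.0004 + 0.7569 + 0.0004 + 0.0004 + 0.0009 = 0.7598
B_IV = 1 / 0.7598 = 1.3161
Ranking by B (broadest → narrowest): morphospecies II (6.01) > morphospecies I (4.07) > morphospecies IV (1.32)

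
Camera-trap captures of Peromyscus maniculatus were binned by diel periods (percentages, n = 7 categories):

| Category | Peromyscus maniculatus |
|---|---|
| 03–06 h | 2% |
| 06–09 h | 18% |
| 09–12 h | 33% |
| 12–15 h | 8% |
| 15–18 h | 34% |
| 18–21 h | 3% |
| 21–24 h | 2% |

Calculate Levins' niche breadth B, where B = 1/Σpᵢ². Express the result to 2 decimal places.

Convert percentages to proportions (divide by 100).
Σpᵢ² = 0.02² + 0.18² + 0.33² + 0.08² + 0.34² + 0.03² + 0.02² = 0.0004 + 0.0324 + 0.1089 + 0.0064 + 0.1156 + 0.0009 + 0.0004 = 0.2650
B = 1 / 0.2650 = 3.7736

3.77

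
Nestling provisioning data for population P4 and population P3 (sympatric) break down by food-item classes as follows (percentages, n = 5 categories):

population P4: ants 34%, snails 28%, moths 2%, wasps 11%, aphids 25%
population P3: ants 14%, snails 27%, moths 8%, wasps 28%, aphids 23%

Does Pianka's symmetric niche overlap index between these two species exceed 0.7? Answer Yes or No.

Convert percentages to proportions (divide by 100).
Σ p₁ᵢp₂ᵢ = 0.0476 + 0.0756 + 0.0016 + 0.0308 + 0.0575 = 0.2131
Σp_1ᵢ² = 0.34² + 0.28² + 0.02² + 0.11² + 0.25² = 0.1156 + 0.0784 + 0.0004 + 0.0121 + 0.0625 = 0.2690
Σp_2ᵢ² = 0.14² + 0.27² + 0.08² + 0.28² + 0.23² = 0.0196 + 0.0729 + 0.0064 + 0.0784 + 0.0529 = 0.2302
O = 0.2131 / √(0.2690 × 0.2302) = 0.2131 / 0.24884 = 0.8564
O = 0.8564 > 0.7 → Yes.

Yes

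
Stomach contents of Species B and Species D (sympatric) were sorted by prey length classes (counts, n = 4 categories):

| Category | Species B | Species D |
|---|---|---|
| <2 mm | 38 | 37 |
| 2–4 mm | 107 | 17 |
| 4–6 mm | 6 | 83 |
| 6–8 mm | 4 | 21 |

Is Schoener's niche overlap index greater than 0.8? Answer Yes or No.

No

Proportions for Species B (n=155): 38/155=0.2452, 107/155=0.6903, 6/155=0.0387, 4/155=0.0258
Proportions for Species D (n=158): 37/158=0.2342, 17/158=0.1076, 83/158=0.5253, 21/158=0.1329
Σ|p₁ᵢ − p₂ᵢ| = 0.0110 + 0.5827 + 0.4866 + 0.1071 = 1.1874
D = 1 − ½ × 1.1874 = 1 − 0.59370 = 0.40630
D = 0.40630 < 0.8 → No.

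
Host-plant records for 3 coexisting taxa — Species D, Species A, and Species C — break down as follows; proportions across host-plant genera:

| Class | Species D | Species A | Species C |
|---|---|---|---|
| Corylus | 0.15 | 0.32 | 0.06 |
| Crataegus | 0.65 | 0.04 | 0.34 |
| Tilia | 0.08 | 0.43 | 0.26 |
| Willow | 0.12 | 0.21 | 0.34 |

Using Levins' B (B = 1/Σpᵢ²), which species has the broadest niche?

Species C

Σp_Dᵢ² = 0.15² + 0.65² + 0.08² + 0.12² = 0.0225 + 0.4225 + 0.0064 + 0.0144 = 0.4658
B_D = 1 / 0.4658 = 2.1468
Σp_Aᵢ² = 0.32² + 0.04² + 0.43² + 0.21² = 0.1024 + 0.0016 + 0.1849 + 0.0441 = 0.3330
B_A = 1 / 0.3330 = 3.0030
Σp_Cᵢ² = 0.06² + 0.34² + 0.26² + 0.34² = 0.0036 + 0.1156 + 0.0676 + 0.1156 = 0.3024
B_C = 1 / 0.3024 = 3.3069
Highest B → broadest niche (most generalist): Species C (B = 3.31).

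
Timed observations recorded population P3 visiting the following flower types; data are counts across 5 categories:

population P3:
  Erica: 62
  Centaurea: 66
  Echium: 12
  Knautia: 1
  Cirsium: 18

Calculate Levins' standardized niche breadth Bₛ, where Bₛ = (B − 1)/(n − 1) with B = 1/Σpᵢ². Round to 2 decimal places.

Proportions for population P3 (n=159): 62/159=0.3899, 66/159=0.4151, 12/159=0.0755, 1/159=0.0063, 18/159=0.1132
Σpᵢ² = 0.3899² + 0.4151² + 0.0755² + 0.0063² + 0.1132² = 0.152022 + 0.172308 + 0.005700 + 0.000040 + 0.012814 = 0.342884
B = 1 / 0.342884 = 2.9164
Bₛ = (B − 1)/(n − 1) = (2.9164 − 1)/(5 − 1) = 1.9164/4 = 0.4791

0.48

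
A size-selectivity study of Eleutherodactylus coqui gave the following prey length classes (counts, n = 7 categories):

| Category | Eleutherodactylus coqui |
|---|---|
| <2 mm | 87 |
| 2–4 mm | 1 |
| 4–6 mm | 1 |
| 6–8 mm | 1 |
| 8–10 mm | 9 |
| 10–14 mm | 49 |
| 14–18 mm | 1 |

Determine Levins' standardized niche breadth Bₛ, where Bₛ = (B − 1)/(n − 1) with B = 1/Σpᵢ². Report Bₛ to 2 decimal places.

0.20

Proportions for Eleutherodactylus coqui (n=149): 87/149=0.5839, 1/149=0.0067, 1/149=0.0067, 1/149=0.0067, 9/149=0.0604, 49/149=0.3289, 1/149=0.0067
Σpᵢ² = 0.5839² + 0.0067² + 0.0067² + 0.0067² + 0.0604² + 0.3289² + 0.0067² = 0.340939 + 0.000045 + 0.000045 + 0.000045 + 0.003648 + 0.108175 + 0.000045 = 0.452942
B = 1 / 0.452942 = 2.2078
Bₛ = (B − 1)/(n − 1) = (2.2078 − 1)/(7 − 1) = 1.2078/6 = 0.2013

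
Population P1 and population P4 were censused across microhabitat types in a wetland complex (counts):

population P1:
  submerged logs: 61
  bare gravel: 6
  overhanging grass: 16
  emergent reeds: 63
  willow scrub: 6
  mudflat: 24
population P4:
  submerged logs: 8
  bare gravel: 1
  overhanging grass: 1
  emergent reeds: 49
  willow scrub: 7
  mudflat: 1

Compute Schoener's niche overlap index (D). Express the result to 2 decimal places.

0.56

Proportions for population P1 (n=176): 61/176=0.3466, 6/176=0.0341, 16/176=0.0909, 63/176=0.3580, 6/176=0.0341, 24/176=0.1364
Proportions for population P4 (n=67): 8/67=0.1194, 1/67=0.0149, 1/67=0.0149, 49/67=0.7313, 7/67=0.1045, 1/67=0.0149
Σ|p₁ᵢ − p₂ᵢ| = 0.2272 + 0.0192 + 0.0760 + 0.3733 + 0.0704 + 0.1215 = 0.8876
D = 1 − ½ × 0.8876 = 1 − 0.44380 = 0.55620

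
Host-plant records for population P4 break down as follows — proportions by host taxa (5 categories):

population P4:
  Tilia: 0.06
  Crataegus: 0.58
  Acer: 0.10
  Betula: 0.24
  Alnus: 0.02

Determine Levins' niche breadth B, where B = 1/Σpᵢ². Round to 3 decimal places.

Σpᵢ² = 0.06² + 0.58² + 0.10² + 0.24² + 0.02² = 0.0036 + 0.3364 + 0.0100 + 0.0576 + 0.0004 = 0.4080
B = 1 / 0.4080 = 2.45098

2.451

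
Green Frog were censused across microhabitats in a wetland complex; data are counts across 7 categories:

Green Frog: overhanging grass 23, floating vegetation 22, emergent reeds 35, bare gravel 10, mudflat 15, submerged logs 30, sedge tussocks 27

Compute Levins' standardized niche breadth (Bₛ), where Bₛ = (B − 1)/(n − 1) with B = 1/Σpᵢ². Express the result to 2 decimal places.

Proportions for Green Frog (n=162): 23/162=0.1420, 22/162=0.1358, 35/162=0.2160, 10/162=0.0617, 15/162=0.0926, 30/162=0.1852, 27/162=0.1667
Σpᵢ² = 0.1420² + 0.1358² + 0.2160² + 0.0617² + 0.0926² + 0.1852² + 0.1667² = 0.020164 + 0.018442 + 0.046656 + 0.003807 + 0.008575 + 0.034299 + 0.027789 = 0.159732
B = 1 / 0.159732 = 6.2605
Bₛ = (B − 1)/(n − 1) = (6.2605 − 1)/(7 − 1) = 5.2605/6 = 0.8768

0.88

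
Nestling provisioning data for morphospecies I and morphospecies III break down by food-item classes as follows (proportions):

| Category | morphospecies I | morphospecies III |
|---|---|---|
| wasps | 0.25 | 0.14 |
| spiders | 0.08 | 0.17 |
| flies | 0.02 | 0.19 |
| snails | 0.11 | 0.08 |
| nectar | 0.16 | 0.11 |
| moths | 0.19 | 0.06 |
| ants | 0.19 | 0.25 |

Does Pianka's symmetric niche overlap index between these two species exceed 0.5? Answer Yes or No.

Σ p₁ᵢp₂ᵢ = 0.0350 + 0.0136 + 0.0038 + 0.0088 + 0.0176 + 0.0114 + 0.0475 = 0.1377
Σp_1ᵢ² = 0.25² + 0.08² + 0.02² + 0.11² + 0.16² + 0.19² + 0.19² = 0.0625 + 0.0064 + 0.0004 + 0.0121 + 0.0256 + 0.0361 + 0.0361 = 0.1792
Σp_2ᵢ² = 0.14² + 0.17² + 0.19² + 0.08² + 0.11² + 0.06² + 0.25² = 0.0196 + 0.0289 + 0.0361 + 0.0064 + 0.0121 + 0.0036 + 0.0625 = 0.1692
O = 0.1377 / √(0.1792 × 0.1692) = 0.1377 / 0.17413 = 0.7908
O = 0.7908 > 0.5 → Yes.

Yes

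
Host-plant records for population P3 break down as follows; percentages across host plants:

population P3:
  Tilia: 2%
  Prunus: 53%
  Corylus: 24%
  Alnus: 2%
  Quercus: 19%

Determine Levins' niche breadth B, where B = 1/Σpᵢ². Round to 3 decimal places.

Convert percentages to proportions (divide by 100).
Σpᵢ² = 0.02² + 0.53² + 0.24² + 0.02² + 0.19² = 0.0004 + 0.2809 + 0.0576 + 0.0004 + 0.0361 = 0.3754
B = 1 / 0.3754 = 2.66383

2.664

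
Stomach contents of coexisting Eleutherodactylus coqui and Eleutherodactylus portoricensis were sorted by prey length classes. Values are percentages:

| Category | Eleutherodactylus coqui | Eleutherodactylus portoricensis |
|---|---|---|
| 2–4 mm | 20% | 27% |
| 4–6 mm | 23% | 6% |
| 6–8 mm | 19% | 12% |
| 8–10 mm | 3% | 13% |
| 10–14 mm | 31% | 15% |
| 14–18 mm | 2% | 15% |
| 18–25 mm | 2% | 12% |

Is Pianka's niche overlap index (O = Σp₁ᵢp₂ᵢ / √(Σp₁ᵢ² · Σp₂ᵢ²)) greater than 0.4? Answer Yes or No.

Yes

Convert percentages to proportions (divide by 100).
Σ p₁ᵢp₂ᵢ = 0.0540 + 0.0138 + 0.0228 + 0.0039 + 0.0465 + 0.0030 + 0.0024 = 0.1464
Σp_1ᵢ² = 0.20² + 0.23² + 0.19² + 0.03² + 0.31² + 0.02² + 0.02² = 0.0400 + 0.0529 + 0.0361 + 0.0009 + 0.0961 + 0.0004 + 0.0004 = 0.2268
Σp_2ᵢ² = 0.27² + 0.06² + 0.12² + 0.13² + 0.15² + 0.15² + 0.12² = 0.0729 + 0.0036 + 0.0144 + 0.0169 + 0.0225 + 0.0225 + 0.0144 = 0.1672
O = 0.1464 / √(0.2268 × 0.1672) = 0.1464 / 0.19473 = 0.7518
O = 0.7518 > 0.4 → Yes.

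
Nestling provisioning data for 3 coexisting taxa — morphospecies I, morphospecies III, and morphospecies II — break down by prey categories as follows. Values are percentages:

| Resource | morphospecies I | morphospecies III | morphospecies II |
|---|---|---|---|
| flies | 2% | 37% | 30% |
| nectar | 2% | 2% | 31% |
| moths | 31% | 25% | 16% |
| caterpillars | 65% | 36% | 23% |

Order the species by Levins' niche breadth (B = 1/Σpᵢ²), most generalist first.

Convert percentages to proportions (divide by 100).
Σp_Iᵢ² = 0.02² + 0.02² + 0.31² + 0.65² = 0.0004 + 0.0004 + 0.0961 + 0.4225 = 0.5194
B_I = 1 / 0.5194 = 1.9253
Σp_IIIᵢ² = 0.37² + 0.02² + 0.25² + 0.36² = 0.1369 + 0.0004 + 0.0625 + 0.1296 = 0.3294
B_III = 1 / 0.3294 = 3.0358
Σp_IIᵢ² = 0.30² + 0.31² + 0.16² + 0.23² = 0.0900 + 0.0961 + 0.0256 + 0.0529 = 0.2646
B_II = 1 / 0.2646 = 3.7793
Ranking by B (broadest → narrowest): morphospecies II (3.78) > morphospecies III (3.04) > morphospecies I (1.93)

morphospecies II > morphospecies III > morphospecies I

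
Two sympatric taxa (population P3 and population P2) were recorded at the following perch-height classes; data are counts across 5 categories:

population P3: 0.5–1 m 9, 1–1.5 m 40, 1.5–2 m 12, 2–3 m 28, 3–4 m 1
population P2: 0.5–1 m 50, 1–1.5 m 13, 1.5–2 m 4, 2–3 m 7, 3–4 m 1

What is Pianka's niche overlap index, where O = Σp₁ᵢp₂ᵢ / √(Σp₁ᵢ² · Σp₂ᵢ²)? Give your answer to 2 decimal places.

Proportions for population P3 (n=90): 9/90=0.1000, 40/90=0.4444, 12/90=0.1333, 28/90=0.3111, 1/90=0.0111
Proportions for population P2 (n=75): 50/75=0.6667, 13/75=0.1733, 4/75=0.0533, 7/75=0.0933, 1/75=0.0133
Σ p₁ᵢp₂ᵢ = 0.066670 + 0.077015 + 0.007105 + 0.029026 + 0.000148 = 0.179964
Σp_1ᵢ² = 0.1000² + 0.4444² + 0.1333² + 0.3111² + 0.0111² = 0.010000 + 0.197491 + 0.017769 + 0.096783 + 0.000123 = 0.322166
Σp_2ᵢ² = 0.6667² + 0.1733² + 0.0533² + 0.0933² + 0.0133² = 0.444489 + 0.030033 + 0.002841 + 0.008705 + 0.000177 = 0.486245
O = 0.179964 / √(0.322166 × 0.486245) = 0.179964 / 0.3957924 = 0.4547

0.45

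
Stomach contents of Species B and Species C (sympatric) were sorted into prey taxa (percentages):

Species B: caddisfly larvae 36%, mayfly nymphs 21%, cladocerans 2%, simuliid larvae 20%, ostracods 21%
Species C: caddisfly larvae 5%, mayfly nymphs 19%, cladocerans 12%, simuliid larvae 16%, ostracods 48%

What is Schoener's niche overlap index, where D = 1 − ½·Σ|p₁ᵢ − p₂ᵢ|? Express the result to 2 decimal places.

0.63

Convert percentages to proportions (divide by 100).
Σ|p₁ᵢ − p₂ᵢ| = 0.31 + 0.02 + 0.10 + 0.04 + 0.27 = 0.74
D = 1 − ½ × 0.74 = 1 − 0.370 = 0.6300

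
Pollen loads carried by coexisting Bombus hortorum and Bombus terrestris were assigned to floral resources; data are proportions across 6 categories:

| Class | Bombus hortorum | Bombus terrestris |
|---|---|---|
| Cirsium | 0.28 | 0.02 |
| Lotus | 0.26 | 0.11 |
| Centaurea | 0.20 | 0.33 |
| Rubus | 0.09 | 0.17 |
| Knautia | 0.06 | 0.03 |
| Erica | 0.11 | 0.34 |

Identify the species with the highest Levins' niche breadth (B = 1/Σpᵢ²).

Bombus hortorum

Σp_hortᵢ² = 0.28² + 0.26² + 0.20² + 0.09² + 0.06² + 0.11² = 0.0784 + 0.0676 + 0.0400 + 0.0081 + 0.0036 + 0.0121 = 0.2098
B_hort = 1 / 0.2098 = 4.7664
Σp_terrᵢ² = 0.02² + 0.11² + 0.33² + 0.17² + 0.03² + 0.34² = 0.0004 + 0.0121 + 0.1089 + 0.0289 + 0.0009 + 0.1156 = 0.2668
B_terr = 1 / 0.2668 = 3.7481
Highest B → broadest niche (most generalist): Bombus hortorum (B = 4.77).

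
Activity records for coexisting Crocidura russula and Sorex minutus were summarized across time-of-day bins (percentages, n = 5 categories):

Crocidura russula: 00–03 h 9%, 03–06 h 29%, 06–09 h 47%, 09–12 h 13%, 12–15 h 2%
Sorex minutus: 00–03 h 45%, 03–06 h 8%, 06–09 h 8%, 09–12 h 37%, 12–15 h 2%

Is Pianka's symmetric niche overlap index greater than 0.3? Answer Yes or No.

Yes

Convert percentages to proportions (divide by 100).
Σ p₁ᵢp₂ᵢ = 0.0405 + 0.0232 + 0.0376 + 0.0481 + 0.0004 = 0.1498
Σp_1ᵢ² = 0.09² + 0.29² + 0.47² + 0.13² + 0.02² = 0.0081 + 0.0841 + 0.2209 + 0.0169 + 0.0004 = 0.3304
Σp_2ᵢ² = 0.45² + 0.08² + 0.08² + 0.37² + 0.02² = 0.2025 + 0.0064 + 0.0064 + 0.1369 + 0.0004 = 0.3526
O = 0.1498 / √(0.3304 × 0.3526) = 0.1498 / 0.34132 = 0.4389
O = 0.4389 > 0.3 → Yes.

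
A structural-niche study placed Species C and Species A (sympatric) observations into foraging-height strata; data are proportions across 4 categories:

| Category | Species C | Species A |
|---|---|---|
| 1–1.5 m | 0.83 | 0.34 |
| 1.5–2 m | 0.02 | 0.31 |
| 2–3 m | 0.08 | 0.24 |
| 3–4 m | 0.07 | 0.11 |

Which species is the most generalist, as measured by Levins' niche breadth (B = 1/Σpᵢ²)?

Σp_Cᵢ² = 0.83² + 0.02² + 0.08² + 0.07² = 0.6889 + 0.0004 + 0.0064 + 0.0049 = 0.7006
B_C = 1 / 0.7006 = 1.4273
Σp_Aᵢ² = 0.34² + 0.31² + 0.24² + 0.11² = 0.1156 + 0.0961 + 0.0576 + 0.0121 = 0.2814
B_A = 1 / 0.2814 = 3.5537
Highest B → broadest niche (most generalist): Species A (B = 3.55).

Species A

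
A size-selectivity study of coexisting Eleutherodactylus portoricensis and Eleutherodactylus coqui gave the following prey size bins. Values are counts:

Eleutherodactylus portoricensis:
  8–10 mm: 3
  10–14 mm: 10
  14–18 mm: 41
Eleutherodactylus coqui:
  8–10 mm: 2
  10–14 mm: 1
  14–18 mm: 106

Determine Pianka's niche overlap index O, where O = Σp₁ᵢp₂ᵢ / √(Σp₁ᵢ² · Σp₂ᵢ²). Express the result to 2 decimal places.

0.97

Proportions for Eleutherodactylus portoricensis (n=54): 3/54=0.0556, 10/54=0.1852, 41/54=0.7593
Proportions for Eleutherodactylus coqui (n=109): 2/109=0.0183, 1/109=0.0092, 106/109=0.9725
Σ p₁ᵢp₂ᵢ = 0.001017 + 0.001704 + 0.738419 = 0.741140
Σp_1ᵢ² = 0.0556² + 0.1852² + 0.7593² = 0.003091 + 0.034299 + 0.576536 = 0.613926
Σp_2ᵢ² = 0.0183² + 0.0092² + 0.9725² = 0.000335 + 0.000085 + 0.945756 = 0.946176
O = 0.741140 / √(0.613926 × 0.946176) = 0.741140 / 0.7621562 = 0.9724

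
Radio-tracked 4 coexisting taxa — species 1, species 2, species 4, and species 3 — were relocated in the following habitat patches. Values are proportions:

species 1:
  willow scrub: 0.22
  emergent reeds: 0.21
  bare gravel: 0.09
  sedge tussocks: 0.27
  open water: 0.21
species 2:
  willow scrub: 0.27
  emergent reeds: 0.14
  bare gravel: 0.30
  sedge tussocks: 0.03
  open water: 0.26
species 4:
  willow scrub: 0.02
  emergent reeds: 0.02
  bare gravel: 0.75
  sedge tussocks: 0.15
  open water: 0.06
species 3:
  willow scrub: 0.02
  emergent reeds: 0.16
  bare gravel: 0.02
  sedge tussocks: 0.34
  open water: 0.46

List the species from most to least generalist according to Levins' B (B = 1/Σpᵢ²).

species 1 > species 2 > species 3 > species 4

Σp_1ᵢ² = 0.22² + 0.21² + 0.09² + 0.27² + 0.21² = 0.0484 + 0.0441 + 0.0081 + 0.0729 + 0.0441 = 0.2176
B_1 = 1 / 0.2176 = 4.5956
Σp_2ᵢ² = 0.27² + 0.14² + 0.30² + 0.03² + 0.26² = 0.0729 + 0.0196 + 0.0900 + 0.0009 + 0.0676 = 0.2510
B_2 = 1 / 0.2510 = 3.9841
Σp_4ᵢ² = 0.02² + 0.02² + 0.75² + 0.15² + 0.06² = 0.0004 + 0.0004 + 0.5625 + 0.0225 + 0.0036 = 0.5894
B_4 = 1 / 0.5894 = 1.6966
Σp_3ᵢ² = 0.02² + 0.16² + 0.02² + 0.34² + 0.46² = 0.0004 + 0.0256 + 0.0004 + 0.1156 + 0.2116 = 0.3536
B_3 = 1 / 0.3536 = 2.8281
Ranking by B (broadest → narrowest): species 1 (4.60) > species 2 (3.98) > species 3 (2.83) > species 4 (1.70)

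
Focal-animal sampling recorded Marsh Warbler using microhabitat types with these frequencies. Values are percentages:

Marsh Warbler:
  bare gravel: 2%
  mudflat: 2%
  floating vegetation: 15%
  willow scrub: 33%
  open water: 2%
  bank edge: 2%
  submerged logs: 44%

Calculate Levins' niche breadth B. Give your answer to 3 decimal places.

Convert percentages to proportions (divide by 100).
Σpᵢ² = 0.02² + 0.02² + 0.15² + 0.33² + 0.02² + 0.02² + 0.44² = 0.0004 + 0.0004 + 0.0225 + 0.1089 + 0.0004 + 0.0004 + 0.1936 = 0.3266
B = 1 / 0.3266 = 3.06185

3.062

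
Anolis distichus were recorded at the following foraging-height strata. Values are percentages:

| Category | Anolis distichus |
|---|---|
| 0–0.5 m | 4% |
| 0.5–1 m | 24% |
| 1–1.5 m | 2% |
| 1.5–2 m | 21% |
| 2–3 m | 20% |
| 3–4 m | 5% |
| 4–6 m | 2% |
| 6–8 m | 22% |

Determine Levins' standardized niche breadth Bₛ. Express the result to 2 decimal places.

0.59

Convert percentages to proportions (divide by 100).
Σpᵢ² = 0.04² + 0.24² + 0.02² + 0.21² + 0.20² + 0.05² + 0.02² + 0.22² = 0.0016 + 0.0576 + 0.0004 + 0.0441 + 0.0400 + 0.0025 + 0.0004 + 0.0484 = 0.1950
B = 1 / 0.1950 = 5.1282
Bₛ = (B − 1)/(n − 1) = (5.1282 − 1)/(8 − 1) = 4.1282/7 = 0.5897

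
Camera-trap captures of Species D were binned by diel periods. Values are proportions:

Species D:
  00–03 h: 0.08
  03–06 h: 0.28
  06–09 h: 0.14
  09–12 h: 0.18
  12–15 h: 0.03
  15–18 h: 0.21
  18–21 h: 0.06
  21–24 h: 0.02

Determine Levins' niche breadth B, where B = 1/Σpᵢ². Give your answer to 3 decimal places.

Σpᵢ² = 0.08² + 0.28² + 0.14² + 0.18² + 0.03² + 0.21² + 0.06² + 0.02² = 0.0064 + 0.0784 + 0.0196 + 0.0324 + 0.0009 + 0.0441 + 0.0036 + 0.0004 = 0.1858
B = 1 / 0.1858 = 5.38213

5.382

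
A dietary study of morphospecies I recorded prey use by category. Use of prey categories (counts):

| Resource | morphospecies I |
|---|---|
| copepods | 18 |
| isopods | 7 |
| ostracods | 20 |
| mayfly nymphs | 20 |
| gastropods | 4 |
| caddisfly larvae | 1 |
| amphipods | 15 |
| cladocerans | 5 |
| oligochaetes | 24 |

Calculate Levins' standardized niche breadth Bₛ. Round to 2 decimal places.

0.68

Proportions for morphospecies I (n=114): 18/114=0.1579, 7/114=0.0614, 20/114=0.1754, 20/114=0.1754, 4/114=0.0351, 1/114=0.0088, 15/114=0.1316, 5/114=0.0439, 24/114=0.2105
Σpᵢ² = 0.1579² + 0.0614² + 0.1754² + 0.1754² + 0.0351² + 0.0088² + 0.1316² + 0.0439² + 0.2105² = 0.024932 + 0.003770 + 0.030765 + 0.030765 + 0.001232 + 0.000077 + 0.017319 + 0.001927 + 0.044310 = 0.155097
B = 1 / 0.155097 = 6.4476
Bₛ = (B − 1)/(n − 1) = (6.4476 − 1)/(9 − 1) = 5.4476/8 = 0.6810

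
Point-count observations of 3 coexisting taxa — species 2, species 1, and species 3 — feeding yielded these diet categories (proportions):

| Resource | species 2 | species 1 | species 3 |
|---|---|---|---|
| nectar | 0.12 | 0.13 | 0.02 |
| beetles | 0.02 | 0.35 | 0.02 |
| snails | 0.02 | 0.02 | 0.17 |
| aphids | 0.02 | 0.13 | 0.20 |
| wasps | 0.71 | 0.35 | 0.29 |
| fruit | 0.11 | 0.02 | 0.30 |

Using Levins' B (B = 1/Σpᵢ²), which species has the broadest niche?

Σp_2ᵢ² = 0.12² + 0.02² + 0.02² + 0.02² + 0.71² + 0.11² = 0.0144 + 0.0004 + 0.0004 + 0.0004 + 0.5041 + 0.0121 = 0.5318
B_2 = 1 / 0.5318 = 1.8804
Σp_1ᵢ² = 0.13² + 0.35² + 0.02² + 0.13² + 0.35² + 0.02² = 0.0169 + 0.1225 + 0.0004 + 0.0169 + 0.1225 + 0.0004 = 0.2796
B_1 = 1 / 0.2796 = 3.5765
Σp_3ᵢ² = 0.02² + 0.02² + 0.17² + 0.20² + 0.29² + 0.30² = 0.0004 + 0.0004 + 0.0289 + 0.0400 + 0.0841 + 0.0900 = 0.2438
B_3 = 1 / 0.2438 = 4.1017
Highest B → broadest niche (most generalist): species 3 (B = 4.10).

species 3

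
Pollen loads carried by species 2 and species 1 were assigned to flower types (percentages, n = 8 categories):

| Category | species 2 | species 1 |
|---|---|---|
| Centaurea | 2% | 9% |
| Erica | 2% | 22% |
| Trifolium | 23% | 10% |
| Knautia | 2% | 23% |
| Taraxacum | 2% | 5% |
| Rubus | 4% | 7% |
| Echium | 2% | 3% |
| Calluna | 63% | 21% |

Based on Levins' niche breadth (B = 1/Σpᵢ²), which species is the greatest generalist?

species 1

Convert percentages to proportions (divide by 100).
Σp_2ᵢ² = 0.02² + 0.02² + 0.23² + 0.02² + 0.02² + 0.04² + 0.02² + 0.63² = 0.0004 + 0.0004 + 0.0529 + 0.0004 + 0.0004 + 0.0016 + 0.0004 + 0.3969 = 0.4534
B_2 = 1 / 0.4534 = 2.2056
Σp_1ᵢ² = 0.09² + 0.22² + 0.10² + 0.23² + 0.05² + 0.07² + 0.03² + 0.21² = 0.0081 + 0.0484 + 0.0100 + 0.0529 + 0.0025 + 0.0049 + 0.0009 + 0.0441 = 0.1718
B_1 = 1 / 0.1718 = 5.8207
Highest B → broadest niche (most generalist): species 1 (B = 5.82).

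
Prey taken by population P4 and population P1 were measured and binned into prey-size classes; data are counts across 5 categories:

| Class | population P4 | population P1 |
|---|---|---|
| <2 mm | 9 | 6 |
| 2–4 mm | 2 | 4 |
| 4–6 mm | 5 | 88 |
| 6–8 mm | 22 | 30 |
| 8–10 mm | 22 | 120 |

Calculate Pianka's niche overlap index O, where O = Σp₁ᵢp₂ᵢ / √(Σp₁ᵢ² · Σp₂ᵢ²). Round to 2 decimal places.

0.76

Proportions for population P4 (n=60): 9/60=0.1500, 2/60=0.0333, 5/60=0.0833, 22/60=0.3667, 22/60=0.3667
Proportions for population P1 (n=248): 6/248=0.0242, 4/248=0.0161, 88/248=0.3548, 30/248=0.1210, 120/248=0.4839
Σ p₁ᵢp₂ᵢ = 0.003630 + 0.000536 + 0.029555 + 0.044371 + 0.177446 = 0.255538
Σp_1ᵢ² = 0.1500² + 0.0333² + 0.0833² + 0.3667² + 0.3667² = 0.022500 + 0.001109 + 0.006939 + 0.134469 + 0.134469 = 0.299486
Σp_2ᵢ² = 0.0242² + 0.0161² + 0.3548² + 0.1210² + 0.4839² = 0.000586 + 0.000259 + 0.125883 + 0.014641 + 0.234159 = 0.375528
O = 0.255538 / √(0.299486 × 0.375528) = 0.255538 / 0.3353586 = 0.7620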